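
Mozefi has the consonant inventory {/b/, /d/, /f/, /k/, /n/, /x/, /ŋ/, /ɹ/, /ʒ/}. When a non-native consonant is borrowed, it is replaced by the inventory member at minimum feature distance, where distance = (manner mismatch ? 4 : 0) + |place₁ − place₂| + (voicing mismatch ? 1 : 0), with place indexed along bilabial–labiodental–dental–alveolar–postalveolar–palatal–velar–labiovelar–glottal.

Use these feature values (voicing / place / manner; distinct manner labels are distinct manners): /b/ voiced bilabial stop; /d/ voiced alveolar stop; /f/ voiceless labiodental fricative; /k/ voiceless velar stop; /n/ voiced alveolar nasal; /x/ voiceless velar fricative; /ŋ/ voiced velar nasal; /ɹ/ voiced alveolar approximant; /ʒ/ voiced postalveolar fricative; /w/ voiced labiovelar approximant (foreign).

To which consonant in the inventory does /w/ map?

/ɹ/ is closest: same manner (approximant), place distance 4 (labiovelar→alveolar), same voicing; total 4. Next closest is /ŋ/ at distance 5.

ɹ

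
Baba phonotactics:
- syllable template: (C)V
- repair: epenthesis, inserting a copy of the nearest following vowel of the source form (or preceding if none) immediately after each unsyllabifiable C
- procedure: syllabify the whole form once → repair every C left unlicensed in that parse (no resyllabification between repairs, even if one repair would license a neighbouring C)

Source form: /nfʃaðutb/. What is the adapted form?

nafaʃaðutubu

Under (C)V, the unsyllabifiable consonants are /n/, /f/, /t/, /b/ (no codas are permitted; onsets are limited to one consonant).
Epenthesis after each stranded consonant: /n/ → /na/, /f/ → /fa/, /t/ → /tu/, /b/ → /bu/.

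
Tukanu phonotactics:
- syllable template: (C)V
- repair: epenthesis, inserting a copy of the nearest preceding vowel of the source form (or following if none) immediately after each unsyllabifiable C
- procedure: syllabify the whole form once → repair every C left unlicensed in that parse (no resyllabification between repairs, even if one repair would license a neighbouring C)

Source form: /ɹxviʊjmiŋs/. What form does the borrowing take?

The consonants /ɹ/, /x/, /j/, /ŋ/, /s/ cannot be parsed into a legal (C)V syllable (no codas are permitted; onsets are limited to one consonant).
Epenthesis after each stranded consonant: /ɹ/ → /ɹi/, /x/ → /xi/, /j/ → /jʊ/, /ŋ/ → /ŋi/, /s/ → /si/.

ɹixiviʊjʊmiŋisi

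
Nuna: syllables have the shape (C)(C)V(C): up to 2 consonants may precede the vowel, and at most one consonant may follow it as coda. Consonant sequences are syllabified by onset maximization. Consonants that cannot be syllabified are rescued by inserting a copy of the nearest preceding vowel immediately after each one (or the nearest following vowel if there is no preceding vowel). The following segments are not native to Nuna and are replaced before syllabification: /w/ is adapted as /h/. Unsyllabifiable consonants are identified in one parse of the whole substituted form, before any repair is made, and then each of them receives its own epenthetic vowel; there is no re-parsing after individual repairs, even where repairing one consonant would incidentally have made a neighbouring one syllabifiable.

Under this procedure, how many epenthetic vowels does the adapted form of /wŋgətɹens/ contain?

2

After substitution the input is /hŋgətɹens/.
The unsyllabifiable consonants are /h/, /s/; each receives one epenthetic vowel.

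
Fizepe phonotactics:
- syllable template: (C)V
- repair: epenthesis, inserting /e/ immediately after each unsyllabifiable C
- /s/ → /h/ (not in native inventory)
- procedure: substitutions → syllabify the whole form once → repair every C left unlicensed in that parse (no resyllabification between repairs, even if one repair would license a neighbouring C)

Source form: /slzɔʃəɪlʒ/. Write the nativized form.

Substitution: /s/ → /h/, giving /hlzɔʃəɪlʒ/.
Under (C)V, the unsyllabifiable consonants are /h/, /l/, /l/, /ʒ/ (no codas are permitted; onsets are limited to one consonant).
Inserting the epenthetic vowel yields /h/ → /he/, /l/ → /le/, /l/ → /le/, /ʒ/ → /ʒe/.

helezɔʃəɪleʒe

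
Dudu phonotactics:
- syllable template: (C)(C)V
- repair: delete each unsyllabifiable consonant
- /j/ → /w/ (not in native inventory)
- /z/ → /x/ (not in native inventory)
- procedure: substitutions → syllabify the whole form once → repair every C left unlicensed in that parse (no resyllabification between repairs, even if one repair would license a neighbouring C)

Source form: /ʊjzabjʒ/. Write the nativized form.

Substitution: /j/ → /w/, /z/ → /x/, giving /ʊwxabwʒ/.
The consonants /b/, /w/, /ʒ/ cannot be parsed into a legal (C)(C)V syllable (no codas are permitted; onsets may contain at most 2 consonants).
Deleting the stranded consonants removes /b/, /w/, /ʒ/.

ʊwxa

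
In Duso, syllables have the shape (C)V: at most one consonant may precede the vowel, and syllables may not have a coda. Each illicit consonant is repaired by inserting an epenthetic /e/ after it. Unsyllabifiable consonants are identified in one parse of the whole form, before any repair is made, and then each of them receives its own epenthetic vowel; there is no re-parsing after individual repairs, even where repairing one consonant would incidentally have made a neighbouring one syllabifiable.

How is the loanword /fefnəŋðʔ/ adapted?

fefenəŋeðeʔe

The consonants /f/, /ŋ/, /ð/, /ʔ/ cannot be parsed into a legal (C)V syllable (no codas are permitted; onsets are limited to one consonant).
Epenthesis after each stranded consonant: /f/ → /fe/, /ŋ/ → /ŋe/, /ð/ → /ðe/, /ʔ/ → /ʔe/.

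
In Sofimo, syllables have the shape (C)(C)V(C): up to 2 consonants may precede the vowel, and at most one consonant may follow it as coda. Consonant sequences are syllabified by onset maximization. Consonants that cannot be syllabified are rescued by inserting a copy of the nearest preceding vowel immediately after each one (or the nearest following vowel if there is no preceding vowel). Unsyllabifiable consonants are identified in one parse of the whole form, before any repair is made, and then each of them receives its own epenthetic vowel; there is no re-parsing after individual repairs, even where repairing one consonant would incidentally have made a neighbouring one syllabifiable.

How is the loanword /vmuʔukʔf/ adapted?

vmuʔukʔufu

Syllabifying with onset maximization leaves /ʔ/, /f/ stranded (at most one coda consonant is licensed; onsets may contain at most 2 consonants).
Inserting the epenthetic vowel yields /ʔ/ → /ʔu/, /f/ → /fu/.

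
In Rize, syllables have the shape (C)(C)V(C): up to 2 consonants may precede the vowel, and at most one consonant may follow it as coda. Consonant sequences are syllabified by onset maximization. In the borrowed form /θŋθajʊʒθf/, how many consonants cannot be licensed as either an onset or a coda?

Syllabifying with onset maximization leaves /θ/, /θ/, /f/ stranded (at most one coda consonant is licensed; onsets may contain at most 2 consonants).

3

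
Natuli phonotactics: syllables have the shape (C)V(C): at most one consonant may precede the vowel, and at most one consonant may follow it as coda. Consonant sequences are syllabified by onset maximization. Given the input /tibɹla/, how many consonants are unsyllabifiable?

The consonants /ɹ/ cannot be parsed into a legal (C)V(C) syllable (at most one coda consonant is licensed; onsets are limited to one consonant).

1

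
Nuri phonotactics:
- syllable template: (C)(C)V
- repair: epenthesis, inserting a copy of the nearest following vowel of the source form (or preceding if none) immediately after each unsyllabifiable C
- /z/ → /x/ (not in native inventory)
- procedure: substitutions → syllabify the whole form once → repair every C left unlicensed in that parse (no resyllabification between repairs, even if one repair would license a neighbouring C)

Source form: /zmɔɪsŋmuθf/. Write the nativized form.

Substitution: /z/ → /x/, giving /xmɔɪsŋmuθf/.
Syllabifying with onset maximization leaves /s/, /θ/, /f/ stranded (no codas are permitted; onsets may contain at most 2 consonants).
Each unlicensed consonant becomes the onset of a new syllable: /s/ → /su/, /θ/ → /θu/, /f/ → /fu/.

xmɔɪsuŋmuθufu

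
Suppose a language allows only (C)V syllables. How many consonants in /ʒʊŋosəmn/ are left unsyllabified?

2

Under (C)V, the unsyllabifiable consonants are /m/, /n/ (no codas are permitted; onsets are limited to one consonant).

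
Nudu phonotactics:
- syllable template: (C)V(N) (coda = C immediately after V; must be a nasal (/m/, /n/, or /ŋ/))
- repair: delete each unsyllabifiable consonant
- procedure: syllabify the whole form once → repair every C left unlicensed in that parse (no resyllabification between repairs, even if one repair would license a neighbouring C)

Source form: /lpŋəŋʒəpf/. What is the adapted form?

ŋəŋʒə

Syllabifying with onset maximization leaves /l/, /p/, /p/, /f/ stranded (only a nasal (/m/, /n/, or /ŋ/) is licensed in coda position; onsets are limited to one consonant).
Each unlicensed consonant is deleted: /l/, /p/, /p/, /f/.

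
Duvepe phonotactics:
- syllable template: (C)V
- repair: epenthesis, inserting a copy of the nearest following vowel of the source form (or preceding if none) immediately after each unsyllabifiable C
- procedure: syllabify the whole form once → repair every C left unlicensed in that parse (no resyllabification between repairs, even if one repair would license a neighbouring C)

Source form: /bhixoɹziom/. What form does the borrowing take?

Under (C)V, the unsyllabifiable consonants are /b/, /ɹ/, /m/ (no codas are permitted; onsets are limited to one consonant).
Inserting the epenthetic vowel yields /b/ → /bi/, /ɹ/ → /ɹi/, /m/ → /mo/.

bihixoɹiziomo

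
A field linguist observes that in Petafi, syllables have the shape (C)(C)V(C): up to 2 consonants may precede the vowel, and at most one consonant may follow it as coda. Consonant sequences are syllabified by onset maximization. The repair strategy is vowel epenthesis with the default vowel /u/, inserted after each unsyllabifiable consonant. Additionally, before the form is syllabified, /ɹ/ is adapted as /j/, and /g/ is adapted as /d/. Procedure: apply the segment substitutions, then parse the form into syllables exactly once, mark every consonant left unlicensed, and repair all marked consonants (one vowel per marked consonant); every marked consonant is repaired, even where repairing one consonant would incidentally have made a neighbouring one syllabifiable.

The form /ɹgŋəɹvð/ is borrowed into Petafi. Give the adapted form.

judŋəjvuðu

Substitution: /ɹ/ → /j/, /g/ → /d/, giving /jdŋəjvð/.
Syllabifying with onset maximization leaves /j/, /v/, /ð/ stranded (at most one coda consonant is licensed; onsets may contain at most 2 consonants).
Inserting the epenthetic vowel yields /j/ → /ju/, /v/ → /vu/, /ð/ → /ðu/.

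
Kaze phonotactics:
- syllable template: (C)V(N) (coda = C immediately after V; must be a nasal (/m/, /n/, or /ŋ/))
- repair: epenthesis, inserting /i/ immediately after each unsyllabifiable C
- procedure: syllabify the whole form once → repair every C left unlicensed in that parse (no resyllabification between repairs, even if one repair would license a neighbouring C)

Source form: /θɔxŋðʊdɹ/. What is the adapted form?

Under (C)V(N), the unsyllabifiable consonants are /x/, /ŋ/, /d/, /ɹ/ (only a nasal (/m/, /n/, or /ŋ/) is licensed in coda position; onsets are limited to one consonant).
Inserting the epenthetic vowel yields /x/ → /xi/, /ŋ/ → /ŋi/, /d/ → /di/, /ɹ/ → /ɹi/.

θɔxiŋiðʊdiɹi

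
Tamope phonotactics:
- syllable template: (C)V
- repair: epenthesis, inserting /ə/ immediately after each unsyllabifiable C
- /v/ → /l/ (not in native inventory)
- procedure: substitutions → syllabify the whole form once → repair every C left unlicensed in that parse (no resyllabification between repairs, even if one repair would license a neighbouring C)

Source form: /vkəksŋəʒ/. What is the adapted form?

Substitution: /v/ → /l/, giving /lkəksŋəʒ/.
Under (C)V, the unsyllabifiable consonants are /l/, /k/, /s/, /ʒ/ (no codas are permitted; onsets are limited to one consonant).
Epenthesis after each stranded consonant: /l/ → /lə/, /k/ → /kə/, /s/ → /sə/, /ʒ/ → /ʒə/.

ləkəkəsəŋəʒə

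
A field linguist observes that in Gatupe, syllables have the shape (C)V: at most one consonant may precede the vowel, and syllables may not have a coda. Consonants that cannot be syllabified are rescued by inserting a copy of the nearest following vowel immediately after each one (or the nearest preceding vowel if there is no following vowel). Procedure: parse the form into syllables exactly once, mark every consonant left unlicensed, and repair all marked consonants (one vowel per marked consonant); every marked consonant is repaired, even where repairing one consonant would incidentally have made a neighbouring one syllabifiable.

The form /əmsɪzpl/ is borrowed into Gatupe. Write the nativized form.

Under (C)V, the unsyllabifiable consonants are /m/, /z/, /p/, /l/ (no codas are permitted; onsets are limited to one consonant).
Each unlicensed consonant becomes the onset of a new syllable: /m/ → /mɪ/, /z/ → /zɪ/, /p/ → /pɪ/, /l/ → /lɪ/.

əmɪsɪzɪpɪlɪ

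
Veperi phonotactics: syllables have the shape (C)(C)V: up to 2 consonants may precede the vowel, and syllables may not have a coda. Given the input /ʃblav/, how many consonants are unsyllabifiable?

2

Syllabifying with onset maximization leaves /ʃ/, /v/ stranded (no codas are permitted; onsets may contain at most 2 consonants).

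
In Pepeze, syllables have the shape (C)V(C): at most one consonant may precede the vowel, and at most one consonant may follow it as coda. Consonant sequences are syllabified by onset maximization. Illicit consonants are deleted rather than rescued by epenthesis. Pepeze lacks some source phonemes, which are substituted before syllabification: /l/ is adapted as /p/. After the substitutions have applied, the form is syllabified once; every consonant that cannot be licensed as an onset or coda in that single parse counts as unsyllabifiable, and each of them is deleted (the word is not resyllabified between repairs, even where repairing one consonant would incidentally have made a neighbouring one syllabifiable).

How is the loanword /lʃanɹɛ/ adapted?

Substitution: /l/ → /p/, giving /pʃanɹɛ/.
Under (C)V(C), the unsyllabifiable consonants are /p/ (at most one coda consonant is licensed; onsets are limited to one consonant).
Deletion applies to /p/.

ʃanɹɛ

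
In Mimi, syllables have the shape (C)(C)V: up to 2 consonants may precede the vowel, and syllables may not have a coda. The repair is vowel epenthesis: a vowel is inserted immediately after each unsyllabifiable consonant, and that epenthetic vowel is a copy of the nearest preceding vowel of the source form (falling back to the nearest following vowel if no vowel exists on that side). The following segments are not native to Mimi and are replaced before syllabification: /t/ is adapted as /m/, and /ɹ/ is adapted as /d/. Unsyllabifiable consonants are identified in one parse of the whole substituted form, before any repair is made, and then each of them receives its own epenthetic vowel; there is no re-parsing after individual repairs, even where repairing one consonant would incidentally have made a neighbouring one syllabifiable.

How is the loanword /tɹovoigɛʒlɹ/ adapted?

Substitution: /t/ → /m/, /ɹ/ → /d/, giving /mdovoigɛʒld/.
Syllabifying with onset maximization leaves /ʒ/, /l/, /d/ stranded (no codas are permitted; onsets may contain at most 2 consonants).
Epenthesis after each stranded consonant: /ʒ/ → /ʒɛ/, /l/ → /lɛ/, /d/ → /dɛ/.

mdovoigɛʒɛlɛdɛ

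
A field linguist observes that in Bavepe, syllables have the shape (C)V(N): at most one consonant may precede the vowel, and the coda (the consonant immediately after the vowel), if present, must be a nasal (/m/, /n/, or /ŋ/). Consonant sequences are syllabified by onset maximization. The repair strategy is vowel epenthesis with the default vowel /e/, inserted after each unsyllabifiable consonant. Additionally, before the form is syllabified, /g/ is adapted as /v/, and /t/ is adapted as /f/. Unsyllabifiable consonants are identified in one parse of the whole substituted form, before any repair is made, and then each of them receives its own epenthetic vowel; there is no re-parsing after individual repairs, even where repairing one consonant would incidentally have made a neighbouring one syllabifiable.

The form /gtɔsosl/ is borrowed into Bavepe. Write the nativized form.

Substitution: /g/ → /v/, /t/ → /f/, giving /vfɔsosl/.
Syllabifying with onset maximization leaves /v/, /s/, /l/ stranded (only a nasal (/m/, /n/, or /ŋ/) is licensed in coda position; onsets are limited to one consonant).
Each unlicensed consonant becomes the onset of a new syllable: /v/ → /ve/, /s/ → /se/, /l/ → /le/.

vefɔsosele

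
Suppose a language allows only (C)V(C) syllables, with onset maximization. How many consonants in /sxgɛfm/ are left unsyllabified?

3

The consonants /s/, /x/, /m/ cannot be parsed into a legal (C)V(C) syllable (at most one coda consonant is licensed; onsets are limited to one consonant).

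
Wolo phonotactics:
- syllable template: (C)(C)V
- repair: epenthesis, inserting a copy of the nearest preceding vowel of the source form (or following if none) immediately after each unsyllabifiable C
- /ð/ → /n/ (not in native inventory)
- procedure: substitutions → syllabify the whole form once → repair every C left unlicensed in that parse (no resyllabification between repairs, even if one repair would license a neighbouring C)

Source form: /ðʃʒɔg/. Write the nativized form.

Substitution: /ð/ → /n/, giving /nʃʒɔg/.
The consonants /n/, /g/ cannot be parsed into a legal (C)(C)V syllable (no codas are permitted; onsets may contain at most 2 consonants).
Inserting the epenthetic vowel yields /n/ → /nɔ/, /g/ → /gɔ/.

nɔʃʒɔgɔ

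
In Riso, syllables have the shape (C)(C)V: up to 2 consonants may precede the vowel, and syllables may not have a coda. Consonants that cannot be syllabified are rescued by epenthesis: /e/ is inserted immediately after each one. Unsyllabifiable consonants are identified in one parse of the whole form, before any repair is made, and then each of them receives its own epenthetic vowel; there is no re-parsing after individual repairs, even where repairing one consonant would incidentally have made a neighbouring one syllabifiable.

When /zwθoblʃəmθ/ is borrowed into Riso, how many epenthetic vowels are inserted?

4

The unsyllabifiable consonants are /z/, /b/, /m/, /θ/; each receives one epenthetic vowel.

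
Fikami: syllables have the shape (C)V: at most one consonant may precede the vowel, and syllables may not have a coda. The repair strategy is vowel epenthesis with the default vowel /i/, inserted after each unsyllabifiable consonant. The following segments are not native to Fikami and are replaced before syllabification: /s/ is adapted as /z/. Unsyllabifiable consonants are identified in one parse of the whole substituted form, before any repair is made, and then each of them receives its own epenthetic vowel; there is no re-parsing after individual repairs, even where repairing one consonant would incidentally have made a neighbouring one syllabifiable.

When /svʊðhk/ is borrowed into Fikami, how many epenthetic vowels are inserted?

After substitution the input is /zvʊðhk/.
The unsyllabifiable consonants are /z/, /ð/, /h/, /k/; each receives one epenthetic vowel.

4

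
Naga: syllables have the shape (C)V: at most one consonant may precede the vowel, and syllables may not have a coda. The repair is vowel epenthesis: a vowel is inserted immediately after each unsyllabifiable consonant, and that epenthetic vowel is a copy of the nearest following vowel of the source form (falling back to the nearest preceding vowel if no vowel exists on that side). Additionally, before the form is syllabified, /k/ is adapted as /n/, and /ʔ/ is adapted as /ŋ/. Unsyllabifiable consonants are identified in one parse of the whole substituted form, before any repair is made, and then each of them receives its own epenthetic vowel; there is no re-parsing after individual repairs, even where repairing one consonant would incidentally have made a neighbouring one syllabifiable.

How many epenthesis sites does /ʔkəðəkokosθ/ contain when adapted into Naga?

After substitution the input is /ŋnəðənonosθ/.
The unsyllabifiable consonants are /ŋ/, /s/, /θ/; each receives one epenthetic vowel.

3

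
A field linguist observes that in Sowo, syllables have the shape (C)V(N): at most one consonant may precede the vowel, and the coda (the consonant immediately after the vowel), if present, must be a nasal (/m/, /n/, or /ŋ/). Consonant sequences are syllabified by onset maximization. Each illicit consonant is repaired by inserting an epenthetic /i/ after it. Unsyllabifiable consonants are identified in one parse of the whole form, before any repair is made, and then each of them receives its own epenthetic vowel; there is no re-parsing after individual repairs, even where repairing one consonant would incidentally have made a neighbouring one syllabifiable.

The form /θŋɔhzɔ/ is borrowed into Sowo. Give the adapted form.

Under (C)V(N), the unsyllabifiable consonants are /θ/, /h/ (only a nasal (/m/, /n/, or /ŋ/) is licensed in coda position; onsets are limited to one consonant).
Each unlicensed consonant becomes the onset of a new syllable: /θ/ → /θi/, /h/ → /hi/.

θiŋɔhizɔ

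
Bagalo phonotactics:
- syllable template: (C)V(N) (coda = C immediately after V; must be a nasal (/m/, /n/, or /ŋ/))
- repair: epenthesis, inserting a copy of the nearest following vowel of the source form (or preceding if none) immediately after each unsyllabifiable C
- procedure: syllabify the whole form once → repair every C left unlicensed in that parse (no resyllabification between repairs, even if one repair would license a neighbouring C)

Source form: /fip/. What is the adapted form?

The consonants /p/ cannot be parsed into a legal (C)V(N) syllable (only a nasal (/m/, /n/, or /ŋ/) is licensed in coda position; onsets are limited to one consonant).
Epenthesis after each stranded consonant: /p/ → /pi/.

fipi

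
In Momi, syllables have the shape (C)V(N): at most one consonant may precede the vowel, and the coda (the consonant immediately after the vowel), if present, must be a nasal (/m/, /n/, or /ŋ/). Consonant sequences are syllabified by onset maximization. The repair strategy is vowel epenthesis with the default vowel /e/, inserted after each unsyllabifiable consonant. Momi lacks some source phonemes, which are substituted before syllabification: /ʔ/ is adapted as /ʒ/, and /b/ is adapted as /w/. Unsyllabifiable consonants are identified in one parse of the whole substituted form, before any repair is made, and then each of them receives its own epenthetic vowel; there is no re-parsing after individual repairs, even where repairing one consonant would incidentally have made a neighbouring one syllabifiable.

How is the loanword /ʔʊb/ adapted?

Substitution: /ʔ/ → /ʒ/, /b/ → /w/, giving /ʒʊw/.
Syllabifying with onset maximization leaves /w/ stranded (only a nasal (/m/, /n/, or /ŋ/) is licensed in coda position; onsets are limited to one consonant).
Each unlicensed consonant becomes the onset of a new syllable: /w/ → /we/.

ʒʊwe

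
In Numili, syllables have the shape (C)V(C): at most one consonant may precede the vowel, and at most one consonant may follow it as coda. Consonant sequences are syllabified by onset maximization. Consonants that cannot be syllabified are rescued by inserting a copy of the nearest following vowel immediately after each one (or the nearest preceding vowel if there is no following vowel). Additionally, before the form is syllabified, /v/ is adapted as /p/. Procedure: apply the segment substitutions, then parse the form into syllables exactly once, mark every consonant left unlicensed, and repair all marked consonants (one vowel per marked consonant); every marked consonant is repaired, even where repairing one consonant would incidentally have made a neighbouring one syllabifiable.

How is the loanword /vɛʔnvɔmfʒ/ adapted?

Substitution: /v/ → /p/, giving /pɛʔnpɔmfʒ/.
The consonants /n/, /f/, /ʒ/ cannot be parsed into a legal (C)V(C) syllable (at most one coda consonant is licensed; onsets are limited to one consonant).
Each unlicensed consonant becomes the onset of a new syllable: /n/ → /nɔ/, /f/ → /fɔ/, /ʒ/ → /ʒɔ/.

pɛʔnɔpɔmfɔʒɔ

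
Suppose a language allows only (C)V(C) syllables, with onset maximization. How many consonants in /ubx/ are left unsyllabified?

1

Syllabifying with onset maximization leaves /x/ stranded (at most one coda consonant is licensed; onsets are limited to one consonant).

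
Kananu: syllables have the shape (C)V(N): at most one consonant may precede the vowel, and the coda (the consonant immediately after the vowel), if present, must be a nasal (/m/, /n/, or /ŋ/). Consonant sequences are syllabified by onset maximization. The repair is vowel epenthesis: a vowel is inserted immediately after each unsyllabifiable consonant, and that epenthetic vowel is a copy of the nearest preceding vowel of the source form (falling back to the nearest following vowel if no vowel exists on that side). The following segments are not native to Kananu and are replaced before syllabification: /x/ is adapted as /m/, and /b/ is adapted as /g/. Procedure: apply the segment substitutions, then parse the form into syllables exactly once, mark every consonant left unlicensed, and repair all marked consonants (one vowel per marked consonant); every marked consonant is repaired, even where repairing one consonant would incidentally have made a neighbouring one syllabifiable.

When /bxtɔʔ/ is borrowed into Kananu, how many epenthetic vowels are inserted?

After substitution the input is /gmtɔʔ/.
The unsyllabifiable consonants are /g/, /m/, /ʔ/; each receives one epenthetic vowel.

3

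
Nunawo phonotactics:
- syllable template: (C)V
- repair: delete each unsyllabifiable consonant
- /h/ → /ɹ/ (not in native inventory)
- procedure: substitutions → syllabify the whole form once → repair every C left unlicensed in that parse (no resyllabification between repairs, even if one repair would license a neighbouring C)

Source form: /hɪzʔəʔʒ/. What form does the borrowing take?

Substitution: /h/ → /ɹ/, giving /ɹɪzʔəʔʒ/.
The consonants /z/, /ʔ/, /ʒ/ cannot be parsed into a legal (C)V syllable (no codas are permitted; onsets are limited to one consonant).
Each unlicensed consonant is deleted: /z/, /ʔ/, /ʒ/.

ɹɪʔə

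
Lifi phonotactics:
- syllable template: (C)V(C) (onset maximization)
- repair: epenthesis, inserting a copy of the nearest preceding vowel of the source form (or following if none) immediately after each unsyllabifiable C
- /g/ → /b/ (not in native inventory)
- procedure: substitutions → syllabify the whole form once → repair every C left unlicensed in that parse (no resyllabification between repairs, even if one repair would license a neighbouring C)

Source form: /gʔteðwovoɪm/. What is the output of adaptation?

beʔeteðwovoɪm

Substitution: /g/ → /b/, giving /bʔteðwovoɪm/.
The consonants /b/, /ʔ/ cannot be parsed into a legal (C)V(C) syllable (at most one coda consonant is licensed; onsets are limited to one consonant).
Epenthesis after each stranded consonant: /b/ → /be/, /ʔ/ → /ʔe/.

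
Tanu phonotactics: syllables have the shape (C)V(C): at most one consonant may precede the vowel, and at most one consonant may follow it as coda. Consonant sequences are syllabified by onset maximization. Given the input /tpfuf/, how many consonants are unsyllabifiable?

2

The consonants /t/, /p/ cannot be parsed into a legal (C)V(C) syllable (at most one coda consonant is licensed; onsets are limited to one consonant).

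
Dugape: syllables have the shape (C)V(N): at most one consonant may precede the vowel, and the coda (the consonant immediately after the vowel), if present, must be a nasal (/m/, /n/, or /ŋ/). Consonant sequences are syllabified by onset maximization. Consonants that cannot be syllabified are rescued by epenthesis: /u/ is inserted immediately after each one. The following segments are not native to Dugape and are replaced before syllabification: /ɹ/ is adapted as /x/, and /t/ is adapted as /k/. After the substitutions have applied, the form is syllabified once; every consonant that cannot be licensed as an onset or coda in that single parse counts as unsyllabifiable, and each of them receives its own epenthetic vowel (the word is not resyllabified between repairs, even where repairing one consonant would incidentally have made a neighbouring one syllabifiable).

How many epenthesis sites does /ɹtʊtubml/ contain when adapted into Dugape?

After substitution the input is /xkʊkubml/.
The unsyllabifiable consonants are /x/, /b/, /m/, /l/; each receives one epenthetic vowel.

4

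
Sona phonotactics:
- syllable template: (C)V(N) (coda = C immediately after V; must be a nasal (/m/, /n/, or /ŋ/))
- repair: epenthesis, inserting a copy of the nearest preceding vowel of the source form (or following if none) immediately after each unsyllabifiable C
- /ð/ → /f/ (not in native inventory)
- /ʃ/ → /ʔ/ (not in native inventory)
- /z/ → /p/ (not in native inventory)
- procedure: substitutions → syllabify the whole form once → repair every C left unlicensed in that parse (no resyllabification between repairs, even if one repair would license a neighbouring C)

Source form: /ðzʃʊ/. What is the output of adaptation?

Substitution: /ð/ → /f/, /z/ → /p/, /ʃ/ → /ʔ/, giving /fpʔʊ/.
The consonants /f/, /p/ cannot be parsed into a legal (C)V(N) syllable (only a nasal (/m/, /n/, or /ŋ/) is licensed in coda position; onsets are limited to one consonant).
Inserting the epenthetic vowel yields /f/ → /fʊ/, /p/ → /pʊ/.

fʊpʊʔʊ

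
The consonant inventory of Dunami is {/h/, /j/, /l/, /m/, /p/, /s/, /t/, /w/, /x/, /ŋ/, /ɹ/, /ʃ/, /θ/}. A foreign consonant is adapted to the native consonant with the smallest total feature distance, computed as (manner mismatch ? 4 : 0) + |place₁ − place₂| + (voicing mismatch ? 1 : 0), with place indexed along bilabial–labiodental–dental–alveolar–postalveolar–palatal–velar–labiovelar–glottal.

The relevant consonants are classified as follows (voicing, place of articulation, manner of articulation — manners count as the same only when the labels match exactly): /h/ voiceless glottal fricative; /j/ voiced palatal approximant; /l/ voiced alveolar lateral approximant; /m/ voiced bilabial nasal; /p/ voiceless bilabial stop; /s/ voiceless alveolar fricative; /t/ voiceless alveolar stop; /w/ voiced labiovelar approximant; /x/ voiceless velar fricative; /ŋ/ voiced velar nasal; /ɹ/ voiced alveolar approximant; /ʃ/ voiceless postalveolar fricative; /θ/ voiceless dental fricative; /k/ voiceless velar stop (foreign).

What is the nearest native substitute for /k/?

t

/t/ is closest: same manner (stop), place distance 3 (velar→alveolar), same voicing; total 3. Next closest is /x/ at distance 4.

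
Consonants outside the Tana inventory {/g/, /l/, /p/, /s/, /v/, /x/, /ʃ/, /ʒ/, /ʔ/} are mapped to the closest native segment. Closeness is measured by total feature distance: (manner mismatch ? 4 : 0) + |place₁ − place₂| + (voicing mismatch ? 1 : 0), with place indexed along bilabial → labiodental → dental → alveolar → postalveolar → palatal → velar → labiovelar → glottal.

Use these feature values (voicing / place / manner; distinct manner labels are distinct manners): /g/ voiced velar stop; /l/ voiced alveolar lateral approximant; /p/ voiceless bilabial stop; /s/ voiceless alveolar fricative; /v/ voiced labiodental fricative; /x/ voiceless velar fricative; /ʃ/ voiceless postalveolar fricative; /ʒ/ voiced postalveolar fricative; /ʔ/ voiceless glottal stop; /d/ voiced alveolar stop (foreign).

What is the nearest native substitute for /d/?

/g/ is closest: same manner (stop), place distance 3 (alveolar→velar), same voicing; total 3. Next closest is /l/ at distance 4.

g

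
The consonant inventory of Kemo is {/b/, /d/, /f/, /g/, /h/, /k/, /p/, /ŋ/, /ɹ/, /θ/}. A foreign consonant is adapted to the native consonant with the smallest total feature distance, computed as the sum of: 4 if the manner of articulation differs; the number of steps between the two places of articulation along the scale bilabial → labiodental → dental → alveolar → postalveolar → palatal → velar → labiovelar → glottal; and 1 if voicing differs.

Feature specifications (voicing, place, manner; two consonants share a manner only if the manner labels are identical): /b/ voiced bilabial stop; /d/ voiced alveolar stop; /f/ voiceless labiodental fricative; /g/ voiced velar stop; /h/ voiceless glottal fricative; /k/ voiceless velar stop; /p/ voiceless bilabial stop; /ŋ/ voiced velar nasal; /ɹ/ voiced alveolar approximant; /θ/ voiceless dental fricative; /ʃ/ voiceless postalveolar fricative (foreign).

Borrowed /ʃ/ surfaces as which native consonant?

θ

/θ/ is closest: same manner (fricative), place distance 2 (postalveolar→dental), same voicing; total 2. Next closest is /f/ at distance 3.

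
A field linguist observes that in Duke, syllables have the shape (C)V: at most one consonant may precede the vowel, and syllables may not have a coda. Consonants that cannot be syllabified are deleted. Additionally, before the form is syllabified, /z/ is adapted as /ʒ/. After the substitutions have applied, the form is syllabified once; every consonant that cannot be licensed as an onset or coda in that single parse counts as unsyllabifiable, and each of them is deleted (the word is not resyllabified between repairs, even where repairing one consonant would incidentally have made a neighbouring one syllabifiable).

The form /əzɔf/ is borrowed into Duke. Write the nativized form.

Substitution: /z/ → /ʒ/, giving /əʒɔf/.
Syllabifying with onset maximization leaves /f/ stranded (no codas are permitted; onsets are limited to one consonant).
Each unlicensed consonant is deleted: /f/.

əʒɔ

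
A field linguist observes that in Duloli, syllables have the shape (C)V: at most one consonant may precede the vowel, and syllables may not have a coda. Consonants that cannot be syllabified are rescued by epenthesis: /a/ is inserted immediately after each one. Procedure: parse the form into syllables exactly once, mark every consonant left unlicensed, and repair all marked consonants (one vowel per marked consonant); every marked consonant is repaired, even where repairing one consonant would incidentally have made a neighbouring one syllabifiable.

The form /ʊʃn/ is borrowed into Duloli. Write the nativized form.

ʊʃana

Syllabifying with onset maximization leaves /ʃ/, /n/ stranded (no codas are permitted; onsets are limited to one consonant).
Epenthesis after each stranded consonant: /ʃ/ → /ʃa/, /n/ → /na/.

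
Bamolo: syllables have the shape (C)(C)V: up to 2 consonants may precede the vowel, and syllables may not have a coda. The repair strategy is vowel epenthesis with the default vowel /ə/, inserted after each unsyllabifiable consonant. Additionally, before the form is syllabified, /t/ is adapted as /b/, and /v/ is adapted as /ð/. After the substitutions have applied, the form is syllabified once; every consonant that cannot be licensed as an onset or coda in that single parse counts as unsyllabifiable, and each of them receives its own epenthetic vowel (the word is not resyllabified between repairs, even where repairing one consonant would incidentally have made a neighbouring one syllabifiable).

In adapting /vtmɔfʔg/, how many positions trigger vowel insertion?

4

After substitution the input is /ðbmɔfʔg/.
The unsyllabifiable consonants are /ð/, /f/, /ʔ/, /g/; each receives one epenthetic vowel.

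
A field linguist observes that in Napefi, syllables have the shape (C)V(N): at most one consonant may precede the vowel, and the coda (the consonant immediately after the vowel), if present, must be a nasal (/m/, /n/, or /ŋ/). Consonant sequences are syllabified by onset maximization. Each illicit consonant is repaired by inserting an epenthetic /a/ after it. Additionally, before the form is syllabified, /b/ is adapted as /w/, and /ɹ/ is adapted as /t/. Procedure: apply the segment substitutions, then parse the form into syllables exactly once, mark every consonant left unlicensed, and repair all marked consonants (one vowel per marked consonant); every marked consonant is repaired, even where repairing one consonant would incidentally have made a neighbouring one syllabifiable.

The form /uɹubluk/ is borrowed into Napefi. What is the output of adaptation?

utuwaluka

Substitution: /ɹ/ → /t/, /b/ → /w/, giving /utuwluk/.
The consonants /w/, /k/ cannot be parsed into a legal (C)V(N) syllable (only a nasal (/m/, /n/, or /ŋ/) is licensed in coda position; onsets are limited to one consonant).
Each unlicensed consonant becomes the onset of a new syllable: /w/ → /wa/, /k/ → /ka/.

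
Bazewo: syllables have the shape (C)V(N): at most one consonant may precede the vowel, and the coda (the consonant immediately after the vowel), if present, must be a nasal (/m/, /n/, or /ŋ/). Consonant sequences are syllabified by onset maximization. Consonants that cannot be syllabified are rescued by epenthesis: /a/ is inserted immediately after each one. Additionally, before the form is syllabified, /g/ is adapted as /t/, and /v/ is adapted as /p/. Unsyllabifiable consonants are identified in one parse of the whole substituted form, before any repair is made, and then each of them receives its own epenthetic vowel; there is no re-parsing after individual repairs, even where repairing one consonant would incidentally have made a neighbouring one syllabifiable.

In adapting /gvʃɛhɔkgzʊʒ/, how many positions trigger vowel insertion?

5

After substitution the input is /tpʃɛhɔktzʊʒ/.
The unsyllabifiable consonants are /t/, /p/, /k/, /t/, /ʒ/; each receives one epenthetic vowel.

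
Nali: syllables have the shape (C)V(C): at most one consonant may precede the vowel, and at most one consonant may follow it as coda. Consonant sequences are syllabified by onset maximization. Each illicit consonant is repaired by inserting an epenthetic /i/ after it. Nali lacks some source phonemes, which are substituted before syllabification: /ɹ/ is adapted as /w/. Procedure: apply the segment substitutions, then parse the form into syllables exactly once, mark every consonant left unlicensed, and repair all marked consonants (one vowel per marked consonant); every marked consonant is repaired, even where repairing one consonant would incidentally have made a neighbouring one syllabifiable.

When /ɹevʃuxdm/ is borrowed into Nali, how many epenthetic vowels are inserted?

2

After substitution the input is /wevʃuxdm/.
The unsyllabifiable consonants are /d/, /m/; each receives one epenthetic vowel.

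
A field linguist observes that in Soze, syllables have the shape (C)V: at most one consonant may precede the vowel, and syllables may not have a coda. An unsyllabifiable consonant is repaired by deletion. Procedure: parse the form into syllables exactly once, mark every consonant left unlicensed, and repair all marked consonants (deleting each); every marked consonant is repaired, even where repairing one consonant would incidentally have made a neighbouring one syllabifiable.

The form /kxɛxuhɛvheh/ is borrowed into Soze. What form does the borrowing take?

Under (C)V, the unsyllabifiable consonants are /k/, /v/, /h/ (no codas are permitted; onsets are limited to one consonant).
Each unlicensed consonant is deleted: /k/, /v/, /h/.

xɛxuhɛhe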